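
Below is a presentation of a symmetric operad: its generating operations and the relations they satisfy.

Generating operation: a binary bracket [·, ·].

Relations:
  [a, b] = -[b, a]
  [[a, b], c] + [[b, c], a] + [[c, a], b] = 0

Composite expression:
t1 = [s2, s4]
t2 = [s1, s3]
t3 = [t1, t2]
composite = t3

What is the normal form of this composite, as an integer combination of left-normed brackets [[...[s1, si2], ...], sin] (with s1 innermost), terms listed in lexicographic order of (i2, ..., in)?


-[[[s1, s3], s2], s4] + [[[s1, s3], s4], s2]

Left-normed coefficients sit on the s1-initial expansion words.
Composite bracket: [[s2, s4], [s1, s3]]
The bracket unfolds into 8 signed words via [a, b] = ab - ba (2^3 = 8).
Coefficients come from the s1-initial words:
  sign of s1s3s2s4 is -1, so it contributes -[[[s1, s3], s2], s4]
  sign of s1s3s4s2 is +1, so it contributes +[[[s1, s3], s4], s2]


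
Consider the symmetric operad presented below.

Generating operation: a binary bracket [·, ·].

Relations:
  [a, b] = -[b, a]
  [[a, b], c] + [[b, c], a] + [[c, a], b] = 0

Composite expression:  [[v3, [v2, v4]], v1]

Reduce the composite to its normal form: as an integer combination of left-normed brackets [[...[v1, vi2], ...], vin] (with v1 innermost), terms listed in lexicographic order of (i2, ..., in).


[[[v1, v2], v4], v3] - [[[v1, v3], v2], v4] + [[[v1, v3], v4], v2] - [[[v1, v4], v2], v3]

Left-normed coefficients sit on the v1-initial expansion words.
Composite bracket: [[v3, [v2, v4]], v1]
Under [a, b] = ab - ba we get 8 signed associative words (2^3 = 8).
Coefficients come from the v1-initial words:
  v1v2v4v3 appears with sign +1, giving the term +[[[v1, v2], v4], v3]
  v1v3v2v4 appears with sign -1, giving the term -[[[v1, v3], v2], v4]
  v1v3v4v2 appears with sign +1, giving the term +[[[v1, v3], v4], v2]
  v1v4v2v3 appears with sign -1, giving the term -[[[v1, v4], v2], v3]


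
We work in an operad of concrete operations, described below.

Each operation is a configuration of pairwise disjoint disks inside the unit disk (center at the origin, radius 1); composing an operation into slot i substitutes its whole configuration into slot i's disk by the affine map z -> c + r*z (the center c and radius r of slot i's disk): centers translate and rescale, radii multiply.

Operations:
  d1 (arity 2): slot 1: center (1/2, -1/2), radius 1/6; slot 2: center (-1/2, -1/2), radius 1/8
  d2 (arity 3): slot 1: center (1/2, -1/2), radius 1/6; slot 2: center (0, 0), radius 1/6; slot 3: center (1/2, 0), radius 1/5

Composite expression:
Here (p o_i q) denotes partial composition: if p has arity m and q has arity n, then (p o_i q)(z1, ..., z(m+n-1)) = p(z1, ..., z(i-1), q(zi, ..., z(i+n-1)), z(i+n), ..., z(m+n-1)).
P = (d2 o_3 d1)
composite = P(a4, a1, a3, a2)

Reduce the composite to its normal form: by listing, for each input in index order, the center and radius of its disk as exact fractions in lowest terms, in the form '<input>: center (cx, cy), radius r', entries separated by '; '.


a1: center (0, 0), radius 1/6; a2: center (2/5, -1/10), radius 1/40; a3: center (3/5, -1/10), radius 1/30; a4: center (1/2, -1/2), radius 1/6

Affine substitution under d2: radii multiply and a-centers shift.
a4 passes through 1 substitution, ending at center (1/2, -1/2), radius 1/6
a1 passes through 1 substitution, ending at center (0, 0), radius 1/6
a3 passes through 2 substitutions, ending at center (3/5, -1/10), radius 1/30
a2 passes through 2 substitutions, ending at center (2/5, -1/10), radius 1/40


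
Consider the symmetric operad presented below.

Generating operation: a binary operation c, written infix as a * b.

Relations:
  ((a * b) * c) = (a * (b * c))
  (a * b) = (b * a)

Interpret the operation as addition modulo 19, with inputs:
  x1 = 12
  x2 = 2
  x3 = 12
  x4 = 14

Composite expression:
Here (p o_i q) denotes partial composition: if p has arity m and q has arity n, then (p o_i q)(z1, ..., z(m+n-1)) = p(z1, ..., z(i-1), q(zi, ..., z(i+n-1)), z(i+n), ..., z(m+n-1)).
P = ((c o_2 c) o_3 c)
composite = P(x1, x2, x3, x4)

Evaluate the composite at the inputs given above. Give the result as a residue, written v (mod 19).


(x3 * x4) = 7
(x2 * (x3 * x4)) = 9
(x1 * (x2 * (x3 * x4))) = 2

2 (mod 19)


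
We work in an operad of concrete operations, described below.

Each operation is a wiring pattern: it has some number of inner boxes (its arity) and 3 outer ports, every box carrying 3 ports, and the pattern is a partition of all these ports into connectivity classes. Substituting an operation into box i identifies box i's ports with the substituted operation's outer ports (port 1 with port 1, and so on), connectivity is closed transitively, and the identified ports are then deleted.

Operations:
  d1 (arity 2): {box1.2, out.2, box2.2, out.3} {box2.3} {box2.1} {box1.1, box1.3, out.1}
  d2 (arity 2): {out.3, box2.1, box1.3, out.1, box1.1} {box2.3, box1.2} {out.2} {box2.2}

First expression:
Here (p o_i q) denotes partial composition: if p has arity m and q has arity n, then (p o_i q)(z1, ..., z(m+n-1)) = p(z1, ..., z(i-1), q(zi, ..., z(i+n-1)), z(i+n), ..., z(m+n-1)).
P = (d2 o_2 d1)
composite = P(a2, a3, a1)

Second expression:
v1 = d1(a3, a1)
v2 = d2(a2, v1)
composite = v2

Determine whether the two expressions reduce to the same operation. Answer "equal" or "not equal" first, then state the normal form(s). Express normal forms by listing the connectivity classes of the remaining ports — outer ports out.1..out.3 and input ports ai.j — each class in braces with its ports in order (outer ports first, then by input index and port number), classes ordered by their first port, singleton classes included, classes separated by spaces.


Normal form of the first expression: {out.1, out.3, a2.1, a2.3, a3.1, a3.3} {out.2} {a1.1} {a1.2, a2.2, a3.2} {a1.3}
Normal form of the second expression: {out.1, out.3, a2.1, a2.3, a3.1, a3.3} {out.2} {a1.1} {a1.2, a2.2, a3.2} {a1.3}
One common form — equal.

equal; the common form is {out.1, out.3, a2.1, a2.3, a3.1, a3.3} {out.2} {a1.1} {a1.2, a2.2, a3.2} {a1.3}


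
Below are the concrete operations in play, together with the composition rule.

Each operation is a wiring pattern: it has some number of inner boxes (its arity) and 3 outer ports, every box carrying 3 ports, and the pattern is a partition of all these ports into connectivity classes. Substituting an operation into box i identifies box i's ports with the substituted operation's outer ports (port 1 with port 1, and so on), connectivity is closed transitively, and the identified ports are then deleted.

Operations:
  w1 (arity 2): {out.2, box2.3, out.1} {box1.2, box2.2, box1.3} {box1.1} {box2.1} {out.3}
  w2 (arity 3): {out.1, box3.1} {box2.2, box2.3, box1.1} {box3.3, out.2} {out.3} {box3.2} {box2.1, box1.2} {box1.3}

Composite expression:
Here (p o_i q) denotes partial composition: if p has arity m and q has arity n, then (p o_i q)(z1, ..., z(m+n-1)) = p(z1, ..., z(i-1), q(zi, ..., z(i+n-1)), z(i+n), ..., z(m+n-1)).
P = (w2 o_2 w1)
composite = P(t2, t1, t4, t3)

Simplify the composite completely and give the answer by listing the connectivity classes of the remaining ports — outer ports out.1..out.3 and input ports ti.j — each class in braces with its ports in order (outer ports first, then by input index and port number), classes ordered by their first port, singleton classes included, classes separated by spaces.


{out.1, t3.1} {out.2, t3.3} {out.3} {t1.1} {t1.2, t1.3, t4.2} {t2.1, t2.2, t4.3} {t2.3} {t3.2} {t4.1}

Reachability decides: close wires over w2-identified ports.
composing w1 on (t1, t4), with out.j its own outer ports: {out.1, out.2, t4.3} {out.3} {t1.1} {t1.2, t1.3, t4.2} {t4.1}
composing w2 on (t2, t1, t4, t3), with out.j its own outer ports: {out.1, t3.1} {out.2, t3.3} {out.3} {t1.1} {t1.2, t1.3, t4.2} {t2.1, t2.2, t4.3} {t2.3} {t3.2} {t4.1}


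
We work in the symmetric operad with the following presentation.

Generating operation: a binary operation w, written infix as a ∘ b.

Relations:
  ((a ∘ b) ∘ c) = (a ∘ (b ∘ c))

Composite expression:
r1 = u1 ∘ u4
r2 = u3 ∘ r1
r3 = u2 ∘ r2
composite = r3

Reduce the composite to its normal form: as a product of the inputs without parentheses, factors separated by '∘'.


u2 ∘ u3 ∘ u1 ∘ u4

All parenthesizations of w agree; list the u-inputs left to right.
(u1 ∘ u4) unparenthesizes to u1 ∘ u4
(u3 ∘ (u1 ∘ u4)) unparenthesizes to u3 ∘ u1 ∘ u4
(u2 ∘ (u3 ∘ (u1 ∘ u4))) unparenthesizes to u2 ∘ u3 ∘ u1 ∘ u4


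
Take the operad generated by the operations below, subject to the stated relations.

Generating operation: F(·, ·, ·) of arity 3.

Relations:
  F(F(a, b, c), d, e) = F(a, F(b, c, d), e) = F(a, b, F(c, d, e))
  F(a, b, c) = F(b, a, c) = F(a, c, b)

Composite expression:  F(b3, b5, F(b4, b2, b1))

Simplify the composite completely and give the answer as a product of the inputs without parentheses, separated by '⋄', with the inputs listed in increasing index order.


With F associative and commutative, the b-input set is all that matters.
F(b4, b2, b1) collapses to b4 ⋄ b2 ⋄ b1
F(b3, b5, F(b4, b2, b1)) collapses to b3 ⋄ b5 ⋄ b4 ⋄ b2 ⋄ b1
the factors in increasing index order: b1 ⋄ b2 ⋄ b3 ⋄ b4 ⋄ b5

b1 ⋄ b2 ⋄ b3 ⋄ b4 ⋄ b5


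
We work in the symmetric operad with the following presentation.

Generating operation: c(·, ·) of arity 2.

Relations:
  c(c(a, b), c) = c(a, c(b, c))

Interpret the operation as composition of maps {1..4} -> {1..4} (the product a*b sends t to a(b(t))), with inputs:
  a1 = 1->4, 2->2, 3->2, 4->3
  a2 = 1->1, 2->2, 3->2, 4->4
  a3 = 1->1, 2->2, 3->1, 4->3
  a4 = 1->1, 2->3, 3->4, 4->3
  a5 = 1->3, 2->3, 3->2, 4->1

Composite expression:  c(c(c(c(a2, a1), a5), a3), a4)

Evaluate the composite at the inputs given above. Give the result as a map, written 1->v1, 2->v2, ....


1->2, 2->2, 3->2, 4->2

c(a2, a1) = 1->4, 2->2, 3->2, 4->2
c(c(a2, a1), a5) = 1->2, 2->2, 3->2, 4->4
c(c(c(a2, a1), a5), a3) = 1->2, 2->2, 3->2, 4->2
c(c(c(c(a2, a1), a5), a3), a4) = 1->2, 2->2, 3->2, 4->2


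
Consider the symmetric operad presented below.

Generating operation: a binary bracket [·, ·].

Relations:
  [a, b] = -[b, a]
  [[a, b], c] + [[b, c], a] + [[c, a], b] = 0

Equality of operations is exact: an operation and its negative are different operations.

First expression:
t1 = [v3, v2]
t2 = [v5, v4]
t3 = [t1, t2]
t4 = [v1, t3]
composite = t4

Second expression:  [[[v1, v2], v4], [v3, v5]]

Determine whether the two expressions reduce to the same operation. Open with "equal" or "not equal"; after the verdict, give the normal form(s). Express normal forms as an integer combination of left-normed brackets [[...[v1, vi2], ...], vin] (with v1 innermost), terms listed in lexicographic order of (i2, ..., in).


not equal; first: [[[[v1, v2], v3], v4], v5] - [[[[v1, v2], v3], v5], v4] - [[[[v1, v3], v2], v4], v5] + [[[[v1, v3], v2], v5], v4] - [[[[v1, v4], v5], v2], v3] + [[[[v1, v4], v5], v3], v2] + [[[[v1, v5], v4], v2], v3] - [[[[v1, v5], v4], v3], v2]; second: [[[[v1, v2], v4], v3], v5] - [[[[v1, v2], v4], v5], v3]


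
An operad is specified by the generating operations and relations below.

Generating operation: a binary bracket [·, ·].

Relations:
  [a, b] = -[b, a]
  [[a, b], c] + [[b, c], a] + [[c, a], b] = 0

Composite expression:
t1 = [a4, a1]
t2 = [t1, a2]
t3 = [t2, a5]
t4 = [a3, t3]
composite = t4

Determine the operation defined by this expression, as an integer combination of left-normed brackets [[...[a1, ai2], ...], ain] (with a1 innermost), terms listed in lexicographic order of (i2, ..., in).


[[[[a1, a4], a2], a5], a3]

A multilinear Lie element is pinned by a1-initial words (a1 innermost).
Composite bracket: [a3, [[[a4, a1], a2], a5]]
Each bracket splits as ab - ba, giving 16 signed words (2^4 = 16).
Coefficients come from the a1-initial words:
  sign of a1a4a2a5a3 is +1, so it contributes +[[[[a1, a4], a2], a5], a3]


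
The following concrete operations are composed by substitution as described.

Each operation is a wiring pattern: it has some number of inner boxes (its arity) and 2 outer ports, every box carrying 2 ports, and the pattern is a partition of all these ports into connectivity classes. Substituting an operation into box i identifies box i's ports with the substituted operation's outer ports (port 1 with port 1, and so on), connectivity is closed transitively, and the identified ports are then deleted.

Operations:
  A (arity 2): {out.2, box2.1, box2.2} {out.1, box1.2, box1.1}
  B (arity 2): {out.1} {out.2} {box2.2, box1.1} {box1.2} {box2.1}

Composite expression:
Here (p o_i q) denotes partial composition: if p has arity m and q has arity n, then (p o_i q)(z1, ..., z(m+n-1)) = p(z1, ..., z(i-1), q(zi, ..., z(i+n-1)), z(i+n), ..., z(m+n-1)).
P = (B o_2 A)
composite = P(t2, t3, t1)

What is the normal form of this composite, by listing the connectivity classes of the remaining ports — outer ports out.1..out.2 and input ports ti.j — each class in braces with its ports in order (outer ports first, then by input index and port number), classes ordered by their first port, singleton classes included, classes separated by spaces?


{out.1} {out.2} {t1.1, t1.2, t2.1} {t2.2} {t3.1, t3.2}

Treat the ports identified at B as solder joints: merge, then drop.
composing A on (t3, t1), with out.j its own outer ports: {out.1, t3.1, t3.2} {out.2, t1.1, t1.2}
composing B on (t2, t3, t1), with out.j its own outer ports: {out.1} {out.2} {t1.1, t1.2, t2.1} {t2.2} {t3.1, t3.2}


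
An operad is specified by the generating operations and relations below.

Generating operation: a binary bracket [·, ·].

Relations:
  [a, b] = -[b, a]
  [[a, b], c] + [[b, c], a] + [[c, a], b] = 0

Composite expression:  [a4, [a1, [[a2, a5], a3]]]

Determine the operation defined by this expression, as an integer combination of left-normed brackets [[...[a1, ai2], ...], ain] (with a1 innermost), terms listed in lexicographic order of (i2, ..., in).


-[[[[a1, a2], a5], a3], a4] + [[[[a1, a3], a2], a5], a4] - [[[[a1, a3], a5], a2], a4] + [[[[a1, a5], a2], a3], a4]


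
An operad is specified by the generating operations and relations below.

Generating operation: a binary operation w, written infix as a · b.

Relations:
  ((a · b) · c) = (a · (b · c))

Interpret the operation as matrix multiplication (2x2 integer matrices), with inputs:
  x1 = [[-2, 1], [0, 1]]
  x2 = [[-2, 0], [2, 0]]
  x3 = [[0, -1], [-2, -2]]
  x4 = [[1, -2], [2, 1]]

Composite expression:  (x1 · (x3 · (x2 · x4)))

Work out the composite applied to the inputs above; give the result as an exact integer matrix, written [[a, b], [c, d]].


[[4, -8], [0, 0]]

(x2 · x4) = [[-2, 4], [2, -4]]
(x3 · (x2 · x4)) = [[-2, 4], [0, 0]]
(x1 · (x3 · (x2 · x4))) = [[4, -8], [0, 0]]


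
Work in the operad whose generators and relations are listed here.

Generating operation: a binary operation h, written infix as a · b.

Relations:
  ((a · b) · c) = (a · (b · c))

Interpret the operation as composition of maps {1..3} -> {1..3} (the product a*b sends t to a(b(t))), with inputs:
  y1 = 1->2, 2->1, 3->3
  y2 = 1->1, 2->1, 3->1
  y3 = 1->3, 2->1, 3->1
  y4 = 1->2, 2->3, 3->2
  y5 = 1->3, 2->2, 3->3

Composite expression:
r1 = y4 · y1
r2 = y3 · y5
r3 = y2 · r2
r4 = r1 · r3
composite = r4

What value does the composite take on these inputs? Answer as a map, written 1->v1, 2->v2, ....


1->3, 2->3, 3->3

(y4 · y1) = 1->3, 2->2, 3->2
(y3 · y5) = 1->1, 2->1, 3->1
(y2 · (y3 · y5)) = 1->1, 2->1, 3->1
((y4 · y1) · (y2 · (y3 · y5))) = 1->3, 2->3, 3->3


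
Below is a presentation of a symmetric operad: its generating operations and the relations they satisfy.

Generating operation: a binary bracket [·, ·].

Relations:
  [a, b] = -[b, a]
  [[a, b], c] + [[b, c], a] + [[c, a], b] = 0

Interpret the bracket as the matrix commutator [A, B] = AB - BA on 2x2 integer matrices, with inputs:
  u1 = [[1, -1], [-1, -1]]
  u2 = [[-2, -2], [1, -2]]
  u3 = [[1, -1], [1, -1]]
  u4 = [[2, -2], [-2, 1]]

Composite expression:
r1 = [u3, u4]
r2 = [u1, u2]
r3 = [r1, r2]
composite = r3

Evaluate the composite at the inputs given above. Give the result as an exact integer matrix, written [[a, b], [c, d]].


[u3, u4] = [[4, -3], [5, -4]]
[u1, u2] = [[-3, -4], [-2, 3]]
[[u3, u4], [u1, u2]] = [[26, -50], [-14, -26]]

[[26, -50], [-14, -26]]


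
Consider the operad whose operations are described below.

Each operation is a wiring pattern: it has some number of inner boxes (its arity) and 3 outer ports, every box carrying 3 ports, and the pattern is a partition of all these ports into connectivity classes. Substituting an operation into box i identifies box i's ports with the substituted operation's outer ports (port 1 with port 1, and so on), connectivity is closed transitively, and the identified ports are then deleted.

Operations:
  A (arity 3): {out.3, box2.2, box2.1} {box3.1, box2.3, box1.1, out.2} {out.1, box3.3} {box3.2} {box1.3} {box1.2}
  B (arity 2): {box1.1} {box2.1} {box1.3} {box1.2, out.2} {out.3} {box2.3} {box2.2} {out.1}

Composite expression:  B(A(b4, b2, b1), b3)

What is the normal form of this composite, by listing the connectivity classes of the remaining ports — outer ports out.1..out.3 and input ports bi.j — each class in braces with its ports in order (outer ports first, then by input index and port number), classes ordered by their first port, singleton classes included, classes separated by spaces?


{out.1} {out.2, b1.1, b2.3, b4.1} {out.3} {b1.2} {b1.3} {b2.1, b2.2} {b3.1} {b3.2} {b3.3} {b4.2} {b4.3}


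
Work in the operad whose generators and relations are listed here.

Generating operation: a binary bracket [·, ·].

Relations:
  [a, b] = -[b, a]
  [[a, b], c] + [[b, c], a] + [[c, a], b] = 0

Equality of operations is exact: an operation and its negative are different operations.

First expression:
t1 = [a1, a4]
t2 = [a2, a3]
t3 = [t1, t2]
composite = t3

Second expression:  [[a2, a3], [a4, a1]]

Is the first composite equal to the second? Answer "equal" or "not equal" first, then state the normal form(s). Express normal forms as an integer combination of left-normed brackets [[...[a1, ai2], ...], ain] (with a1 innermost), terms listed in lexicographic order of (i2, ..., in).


In normal form, the first expression is [[[a1, a4], a2], a3] - [[[a1, a4], a3], a2]
In normal form, the second expression is [[[a1, a4], a2], a3] - [[[a1, a4], a3], a2]
The forms coincide; equal.

equal; both compose to [[[a1, a4], a2], a3] - [[[a1, a4], a3], a2]


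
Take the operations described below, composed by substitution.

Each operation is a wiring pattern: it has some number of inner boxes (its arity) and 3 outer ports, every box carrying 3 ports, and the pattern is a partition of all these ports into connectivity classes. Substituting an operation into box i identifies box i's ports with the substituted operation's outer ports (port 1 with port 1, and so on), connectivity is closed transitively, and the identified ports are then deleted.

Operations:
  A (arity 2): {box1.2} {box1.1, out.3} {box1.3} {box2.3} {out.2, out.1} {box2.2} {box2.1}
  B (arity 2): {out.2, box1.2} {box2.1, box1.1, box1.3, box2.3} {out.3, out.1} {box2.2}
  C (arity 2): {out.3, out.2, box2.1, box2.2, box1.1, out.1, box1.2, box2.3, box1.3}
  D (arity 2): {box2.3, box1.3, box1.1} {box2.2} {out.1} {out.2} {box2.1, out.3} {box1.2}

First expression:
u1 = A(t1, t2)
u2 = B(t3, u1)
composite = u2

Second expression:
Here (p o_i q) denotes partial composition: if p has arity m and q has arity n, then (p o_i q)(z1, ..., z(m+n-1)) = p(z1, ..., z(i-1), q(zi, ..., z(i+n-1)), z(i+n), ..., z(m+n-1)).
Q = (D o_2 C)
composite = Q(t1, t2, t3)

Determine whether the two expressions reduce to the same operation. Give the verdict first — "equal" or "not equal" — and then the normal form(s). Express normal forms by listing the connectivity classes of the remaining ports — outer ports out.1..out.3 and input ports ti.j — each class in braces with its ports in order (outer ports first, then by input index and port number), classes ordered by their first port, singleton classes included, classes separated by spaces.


not equal: they reduce to {out.1, out.3} {out.2, t3.2} {t1.1, t3.1, t3.3} {t1.2} {t1.3} {t2.1} {t2.2} {t2.3} and {out.1} {out.2} {out.3, t1.1, t1.3, t2.1, t2.2, t2.3, t3.1, t3.2, t3.3} {t1.2}


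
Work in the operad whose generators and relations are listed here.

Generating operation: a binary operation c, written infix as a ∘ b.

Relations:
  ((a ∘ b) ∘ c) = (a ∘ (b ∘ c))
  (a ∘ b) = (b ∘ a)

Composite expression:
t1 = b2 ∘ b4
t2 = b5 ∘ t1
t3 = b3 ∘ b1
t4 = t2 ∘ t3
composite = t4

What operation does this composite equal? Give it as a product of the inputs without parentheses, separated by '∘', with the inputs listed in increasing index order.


b1 ∘ b2 ∘ b3 ∘ b4 ∘ b5

Both nesting and order wash out for c; what remains is which b's occur.
(b2 ∘ b4) flattens to b2 ∘ b4
(b5 ∘ (b2 ∘ b4)) flattens to b5 ∘ b2 ∘ b4
(b3 ∘ b1) flattens to b3 ∘ b1
((b5 ∘ (b2 ∘ b4)) ∘ (b3 ∘ b1)) flattens to b5 ∘ b2 ∘ b4 ∘ b3 ∘ b1
the factors in increasing index order: b1 ∘ b2 ∘ b3 ∘ b4 ∘ b5


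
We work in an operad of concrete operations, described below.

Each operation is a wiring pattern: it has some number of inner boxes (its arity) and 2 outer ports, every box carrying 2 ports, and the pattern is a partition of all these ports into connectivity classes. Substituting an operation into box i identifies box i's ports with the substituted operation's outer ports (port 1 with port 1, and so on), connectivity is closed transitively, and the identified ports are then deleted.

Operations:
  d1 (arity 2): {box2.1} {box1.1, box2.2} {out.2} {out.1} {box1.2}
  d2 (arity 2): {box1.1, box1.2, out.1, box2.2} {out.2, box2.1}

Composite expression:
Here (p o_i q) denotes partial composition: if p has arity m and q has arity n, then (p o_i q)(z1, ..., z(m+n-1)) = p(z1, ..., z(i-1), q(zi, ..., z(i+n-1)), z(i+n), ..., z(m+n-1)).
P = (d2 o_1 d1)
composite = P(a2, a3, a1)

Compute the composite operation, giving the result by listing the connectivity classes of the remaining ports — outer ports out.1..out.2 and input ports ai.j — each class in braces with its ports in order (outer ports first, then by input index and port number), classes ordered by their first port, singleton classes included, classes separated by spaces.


{out.1, a1.2} {out.2, a1.1} {a2.1, a3.2} {a2.2} {a3.1}


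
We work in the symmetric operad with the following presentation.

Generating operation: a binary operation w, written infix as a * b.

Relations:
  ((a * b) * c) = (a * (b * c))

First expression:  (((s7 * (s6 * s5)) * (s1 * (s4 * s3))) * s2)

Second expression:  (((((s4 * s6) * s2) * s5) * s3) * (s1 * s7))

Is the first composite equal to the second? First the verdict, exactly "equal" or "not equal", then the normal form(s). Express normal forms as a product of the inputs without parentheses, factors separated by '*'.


not equal; first: s7 * s6 * s5 * s1 * s4 * s3 * s2; second: s4 * s6 * s2 * s5 * s3 * s1 * s7

The first expression, normalized: s7 * s6 * s5 * s1 * s4 * s3 * s2
The second expression, normalized: s4 * s6 * s2 * s5 * s3 * s1 * s7
Distinct normal forms: not equal.


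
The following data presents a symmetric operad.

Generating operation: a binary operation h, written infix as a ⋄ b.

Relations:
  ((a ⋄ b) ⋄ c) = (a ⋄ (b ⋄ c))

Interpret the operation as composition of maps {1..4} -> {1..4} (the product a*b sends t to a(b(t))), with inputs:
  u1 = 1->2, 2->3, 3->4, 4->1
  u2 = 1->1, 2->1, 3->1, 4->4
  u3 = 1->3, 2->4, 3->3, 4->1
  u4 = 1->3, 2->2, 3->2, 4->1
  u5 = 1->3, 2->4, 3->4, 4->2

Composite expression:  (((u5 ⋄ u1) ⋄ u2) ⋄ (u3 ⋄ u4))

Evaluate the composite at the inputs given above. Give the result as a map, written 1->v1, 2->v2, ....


1->4, 2->3, 3->3, 4->4

(u5 ⋄ u1) = 1->4, 2->4, 3->2, 4->3
((u5 ⋄ u1) ⋄ u2) = 1->4, 2->4, 3->4, 4->3
(u3 ⋄ u4) = 1->3, 2->4, 3->4, 4->3
(((u5 ⋄ u1) ⋄ u2) ⋄ (u3 ⋄ u4)) = 1->4, 2->3, 3->3, 4->4


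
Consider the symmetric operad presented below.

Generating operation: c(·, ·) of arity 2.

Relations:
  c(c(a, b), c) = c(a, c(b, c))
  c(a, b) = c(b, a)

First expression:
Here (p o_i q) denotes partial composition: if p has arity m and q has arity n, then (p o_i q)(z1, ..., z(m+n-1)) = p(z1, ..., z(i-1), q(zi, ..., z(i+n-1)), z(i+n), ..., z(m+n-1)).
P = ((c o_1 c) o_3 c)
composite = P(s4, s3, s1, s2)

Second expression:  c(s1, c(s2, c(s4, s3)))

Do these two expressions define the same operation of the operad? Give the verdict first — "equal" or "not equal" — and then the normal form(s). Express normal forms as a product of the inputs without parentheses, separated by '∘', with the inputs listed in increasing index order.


The first composite normalizes to s1 ∘ s2 ∘ s3 ∘ s4
The second composite normalizes to s1 ∘ s2 ∘ s3 ∘ s4
The forms coincide; equal.

equal: each reduces to s1 ∘ s2 ∘ s3 ∘ s4


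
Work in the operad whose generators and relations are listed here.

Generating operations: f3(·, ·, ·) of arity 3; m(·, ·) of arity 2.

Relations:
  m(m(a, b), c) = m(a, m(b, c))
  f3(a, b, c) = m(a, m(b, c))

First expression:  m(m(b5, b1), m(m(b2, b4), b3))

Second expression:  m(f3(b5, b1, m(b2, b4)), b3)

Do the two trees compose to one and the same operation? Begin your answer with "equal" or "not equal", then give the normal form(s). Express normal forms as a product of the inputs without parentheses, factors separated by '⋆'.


Reducing the first expression gives b5 ⋆ b1 ⋆ b2 ⋆ b4 ⋆ b3
Reducing the second expression gives b5 ⋆ b1 ⋆ b2 ⋆ b4 ⋆ b3
Same normal form: equal.

equal; the common form is b5 ⋆ b1 ⋆ b2 ⋆ b4 ⋆ b3


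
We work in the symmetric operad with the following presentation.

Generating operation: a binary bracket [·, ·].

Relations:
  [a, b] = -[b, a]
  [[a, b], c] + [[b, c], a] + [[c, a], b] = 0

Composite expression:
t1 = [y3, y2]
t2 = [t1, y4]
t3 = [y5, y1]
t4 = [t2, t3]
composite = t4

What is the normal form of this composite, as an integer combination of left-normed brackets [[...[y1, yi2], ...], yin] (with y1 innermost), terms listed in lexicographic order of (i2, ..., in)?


-[[[[y1, y5], y2], y3], y4] + [[[[y1, y5], y3], y2], y4] + [[[[y1, y5], y4], y2], y3] - [[[[y1, y5], y4], y3], y2]

In the tensor algebra, words opening y1 carry the y1-anchored form.
Composite bracket: [[[y3, y2], y4], [y5, y1]]
Applying ab - ba throughout gives 16 signed words (2^4 = 16).
Collect the words opening with y1:
  word y1y5y2y3y4 has sign -1, contributing -[[[[y1, y5], y2], y3], y4]
  word y1y5y3y2y4 has sign +1, contributing +[[[[y1, y5], y3], y2], y4]
  word y1y5y4y2y3 has sign +1, contributing +[[[[y1, y5], y4], y2], y3]
  word y1y5y4y3y2 has sign -1, contributing -[[[[y1, y5], y4], y3], y2]


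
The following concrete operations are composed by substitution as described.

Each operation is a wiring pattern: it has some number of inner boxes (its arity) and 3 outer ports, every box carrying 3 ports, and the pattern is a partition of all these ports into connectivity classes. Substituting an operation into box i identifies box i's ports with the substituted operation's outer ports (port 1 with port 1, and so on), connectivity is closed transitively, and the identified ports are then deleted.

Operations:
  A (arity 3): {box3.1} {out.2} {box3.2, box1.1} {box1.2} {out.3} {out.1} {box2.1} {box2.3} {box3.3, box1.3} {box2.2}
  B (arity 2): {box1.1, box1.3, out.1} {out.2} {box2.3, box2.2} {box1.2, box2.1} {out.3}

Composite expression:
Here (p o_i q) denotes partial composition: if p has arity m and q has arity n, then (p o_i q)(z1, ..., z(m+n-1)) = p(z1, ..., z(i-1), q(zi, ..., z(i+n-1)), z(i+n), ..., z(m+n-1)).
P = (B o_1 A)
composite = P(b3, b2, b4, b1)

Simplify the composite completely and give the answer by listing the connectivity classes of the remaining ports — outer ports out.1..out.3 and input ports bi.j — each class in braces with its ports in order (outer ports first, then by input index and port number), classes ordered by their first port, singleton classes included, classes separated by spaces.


{out.1} {out.2} {out.3} {b1.1} {b1.2, b1.3} {b2.1} {b2.2} {b2.3} {b3.1, b4.2} {b3.2} {b3.3, b4.3} {b4.1}

Reachability decides: close wires over B-identified ports.
composing A on (b3, b2, b4), with out.j its own outer ports: {out.1} {out.2} {out.3} {b2.1} {b2.2} {b2.3} {b3.1, b4.2} {b3.2} {b3.3, b4.3} {b4.1}
composing B on (b3, b2, b4, b1), with out.j its own outer ports: {out.1} {out.2} {out.3} {b1.1} {b1.2, b1.3} {b2.1} {b2.2} {b2.3} {b3.1, b4.2} {b3.2} {b3.3, b4.3} {b4.1}


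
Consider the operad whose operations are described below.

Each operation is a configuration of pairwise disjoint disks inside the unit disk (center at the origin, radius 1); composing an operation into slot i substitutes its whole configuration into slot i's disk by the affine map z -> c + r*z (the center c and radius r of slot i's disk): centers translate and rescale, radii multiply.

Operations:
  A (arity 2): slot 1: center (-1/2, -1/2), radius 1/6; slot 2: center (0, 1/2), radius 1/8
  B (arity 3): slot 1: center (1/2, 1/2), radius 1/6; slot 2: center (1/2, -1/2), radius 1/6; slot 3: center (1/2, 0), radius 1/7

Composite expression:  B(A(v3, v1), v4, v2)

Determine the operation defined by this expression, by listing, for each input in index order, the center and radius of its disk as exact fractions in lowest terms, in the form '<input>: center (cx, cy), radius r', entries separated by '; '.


v1: center (1/2, 7/12), radius 1/48; v2: center (1/2, 0), radius 1/7; v3: center (5/12, 5/12), radius 1/36; v4: center (1/2, -1/2), radius 1/6


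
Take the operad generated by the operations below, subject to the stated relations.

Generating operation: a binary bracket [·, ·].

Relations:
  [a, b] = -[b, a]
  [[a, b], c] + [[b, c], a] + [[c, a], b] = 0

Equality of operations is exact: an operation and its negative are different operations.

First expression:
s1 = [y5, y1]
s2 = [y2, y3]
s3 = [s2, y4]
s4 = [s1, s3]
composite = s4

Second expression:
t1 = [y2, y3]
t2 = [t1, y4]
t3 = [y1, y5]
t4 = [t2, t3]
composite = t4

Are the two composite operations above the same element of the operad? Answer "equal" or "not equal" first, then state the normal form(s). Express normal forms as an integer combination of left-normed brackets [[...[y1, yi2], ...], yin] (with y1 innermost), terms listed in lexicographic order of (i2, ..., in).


equal — both sides give -[[[[y1, y5], y2], y3], y4] + [[[[y1, y5], y3], y2], y4] + [[[[y1, y5], y4], y2], y3] - [[[[y1, y5], y4], y3], y2]

The first composite normalizes to -[[[[y1, y5], y2], y3], y4] + [[[[y1, y5], y3], y2], y4] + [[[[y1, y5], y4], y2], y3] - [[[[y1, y5], y4], y3], y2]
The second composite normalizes to -[[[[y1, y5], y2], y3], y4] + [[[[y1, y5], y3], y2], y4] + [[[[y1, y5], y4], y2], y3] - [[[[y1, y5], y4], y3], y2]
Identical normal forms: equal.


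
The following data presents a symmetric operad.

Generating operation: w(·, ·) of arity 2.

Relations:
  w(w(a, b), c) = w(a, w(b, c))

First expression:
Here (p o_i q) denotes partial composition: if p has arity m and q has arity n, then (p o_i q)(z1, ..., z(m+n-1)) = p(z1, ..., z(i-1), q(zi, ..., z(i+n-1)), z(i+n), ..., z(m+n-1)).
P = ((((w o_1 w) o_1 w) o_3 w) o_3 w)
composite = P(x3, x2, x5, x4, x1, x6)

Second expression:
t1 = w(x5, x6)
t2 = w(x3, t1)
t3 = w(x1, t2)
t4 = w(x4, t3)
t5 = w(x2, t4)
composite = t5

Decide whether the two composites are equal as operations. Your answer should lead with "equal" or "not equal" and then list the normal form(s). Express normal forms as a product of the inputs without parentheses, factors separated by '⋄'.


The first composite normalizes to x3 ⋄ x2 ⋄ x5 ⋄ x4 ⋄ x1 ⋄ x6
The second composite normalizes to x2 ⋄ x4 ⋄ x1 ⋄ x3 ⋄ x5 ⋄ x6
The forms do not match — not equal.

not equal — first x3 ⋄ x2 ⋄ x5 ⋄ x4 ⋄ x1 ⋄ x6, second x2 ⋄ x4 ⋄ x1 ⋄ x3 ⋄ x5 ⋄ x6


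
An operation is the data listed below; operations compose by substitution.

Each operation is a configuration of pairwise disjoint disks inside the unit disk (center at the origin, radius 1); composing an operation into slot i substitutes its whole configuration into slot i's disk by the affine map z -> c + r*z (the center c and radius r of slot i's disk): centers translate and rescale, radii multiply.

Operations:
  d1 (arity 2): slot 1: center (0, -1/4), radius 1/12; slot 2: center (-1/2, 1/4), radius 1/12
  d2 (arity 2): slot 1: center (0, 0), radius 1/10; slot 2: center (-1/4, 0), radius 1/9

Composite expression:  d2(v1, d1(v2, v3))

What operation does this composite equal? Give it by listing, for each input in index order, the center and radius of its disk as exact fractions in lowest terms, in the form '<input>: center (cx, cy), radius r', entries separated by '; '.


v1: center (0, 0), radius 1/10; v2: center (-1/4, -1/36), radius 1/108; v3: center (-11/36, 1/36), radius 1/108

Each v-disk chains the slot maps above it in d2; radii multiply.
tracing v1 down its 1-map path: center (0, 0), radius 1/10
tracing v2 down its 2-map path: center (-1/4, -1/36), radius 1/108
tracing v3 down its 2-map path: center (-11/36, 1/36), radius 1/108


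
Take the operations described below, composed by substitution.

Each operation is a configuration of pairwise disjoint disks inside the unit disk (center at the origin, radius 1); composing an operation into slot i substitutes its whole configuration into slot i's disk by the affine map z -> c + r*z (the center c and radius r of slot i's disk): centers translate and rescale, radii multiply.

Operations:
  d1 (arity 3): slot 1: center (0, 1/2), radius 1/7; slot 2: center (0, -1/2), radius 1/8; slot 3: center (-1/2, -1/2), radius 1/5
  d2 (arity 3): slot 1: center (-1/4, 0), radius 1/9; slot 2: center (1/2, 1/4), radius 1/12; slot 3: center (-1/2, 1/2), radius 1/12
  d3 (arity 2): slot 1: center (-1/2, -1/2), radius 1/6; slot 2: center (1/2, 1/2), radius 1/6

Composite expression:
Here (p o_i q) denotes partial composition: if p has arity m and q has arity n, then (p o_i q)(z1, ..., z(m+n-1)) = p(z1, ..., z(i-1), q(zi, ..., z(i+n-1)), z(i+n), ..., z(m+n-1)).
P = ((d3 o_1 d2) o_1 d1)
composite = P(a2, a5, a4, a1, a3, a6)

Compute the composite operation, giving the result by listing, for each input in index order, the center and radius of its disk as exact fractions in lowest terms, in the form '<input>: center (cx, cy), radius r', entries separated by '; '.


a1: center (-5/12, -11/24), radius 1/72; a2: center (-13/24, -53/108), radius 1/378; a3: center (-7/12, -5/12), radius 1/72; a4: center (-119/216, -55/108), radius 1/270; a5: center (-13/24, -55/108), radius 1/432; a6: center (1/2, 1/2), radius 1/6

Follow each a-input down from d3: c' goes to c + r*c', radius to r*r'.
a2 passes through 3 substitutions, ending at center (-13/24, -53/108), radius 1/378
a5 passes through 3 substitutions, ending at center (-13/24, -55/108), radius 1/432
a4 passes through 3 substitutions, ending at center (-119/216, -55/108), radius 1/270
a1 passes through 2 substitutions, ending at center (-5/12, -11/24), radius 1/72
a3 passes through 2 substitutions, ending at center (-7/12, -5/12), radius 1/72
a6 passes through 1 substitution, ending at center (1/2, 1/2), radius 1/6


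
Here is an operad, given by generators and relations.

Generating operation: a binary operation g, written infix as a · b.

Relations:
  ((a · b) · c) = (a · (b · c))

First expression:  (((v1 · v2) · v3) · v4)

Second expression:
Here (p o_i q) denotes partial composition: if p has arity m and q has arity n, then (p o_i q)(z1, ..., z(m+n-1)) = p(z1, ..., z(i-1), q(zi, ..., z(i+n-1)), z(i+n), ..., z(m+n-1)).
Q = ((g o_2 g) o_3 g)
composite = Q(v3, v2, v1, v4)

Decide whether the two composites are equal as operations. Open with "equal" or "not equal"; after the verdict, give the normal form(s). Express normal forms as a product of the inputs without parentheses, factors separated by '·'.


not equal: they reduce to v1 · v2 · v3 · v4 and v3 · v2 · v1 · v4

In normal form, the first expression is v1 · v2 · v3 · v4
In normal form, the second expression is v3 · v2 · v1 · v4
No match — not equal.


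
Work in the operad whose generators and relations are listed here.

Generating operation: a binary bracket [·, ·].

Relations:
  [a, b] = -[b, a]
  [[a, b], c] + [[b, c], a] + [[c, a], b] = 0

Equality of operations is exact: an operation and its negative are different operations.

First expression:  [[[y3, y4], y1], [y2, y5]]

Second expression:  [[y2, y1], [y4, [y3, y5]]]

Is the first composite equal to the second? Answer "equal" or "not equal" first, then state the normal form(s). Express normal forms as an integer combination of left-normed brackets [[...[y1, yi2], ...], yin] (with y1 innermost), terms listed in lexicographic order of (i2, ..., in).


not equal — first -[[[[y1, y3], y4], y2], y5] + [[[[y1, y3], y4], y5], y2] + [[[[y1, y4], y3], y2], y5] - [[[[y1, y4], y3], y5], y2], second [[[[y1, y2], y3], y5], y4] - [[[[y1, y2], y4], y3], y5] + [[[[y1, y2], y4], y5], y3] - [[[[y1, y2], y5], y3], y4]


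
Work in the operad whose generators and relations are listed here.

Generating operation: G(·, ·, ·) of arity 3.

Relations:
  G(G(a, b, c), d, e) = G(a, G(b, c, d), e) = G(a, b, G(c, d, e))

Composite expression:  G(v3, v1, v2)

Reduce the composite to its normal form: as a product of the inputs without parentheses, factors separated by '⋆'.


Associativity of G dissolves the nesting; only the v-input order survives.
G(v3, v1, v2) linearizes to v3 ⋆ v1 ⋆ v2

v3 ⋆ v1 ⋆ v2


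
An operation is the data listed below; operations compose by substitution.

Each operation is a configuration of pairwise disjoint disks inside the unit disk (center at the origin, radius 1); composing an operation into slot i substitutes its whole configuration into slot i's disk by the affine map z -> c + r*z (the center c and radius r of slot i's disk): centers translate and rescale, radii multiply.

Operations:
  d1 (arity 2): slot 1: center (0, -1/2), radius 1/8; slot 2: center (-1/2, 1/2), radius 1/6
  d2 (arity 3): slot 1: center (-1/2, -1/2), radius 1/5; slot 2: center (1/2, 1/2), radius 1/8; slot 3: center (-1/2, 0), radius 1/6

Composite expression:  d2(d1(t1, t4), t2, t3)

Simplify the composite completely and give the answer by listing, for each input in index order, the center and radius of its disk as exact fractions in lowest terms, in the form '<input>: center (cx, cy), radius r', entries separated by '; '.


t1: center (-1/2, -3/5), radius 1/40; t2: center (1/2, 1/2), radius 1/8; t3: center (-1/2, 0), radius 1/6; t4: center (-3/5, -2/5), radius 1/30


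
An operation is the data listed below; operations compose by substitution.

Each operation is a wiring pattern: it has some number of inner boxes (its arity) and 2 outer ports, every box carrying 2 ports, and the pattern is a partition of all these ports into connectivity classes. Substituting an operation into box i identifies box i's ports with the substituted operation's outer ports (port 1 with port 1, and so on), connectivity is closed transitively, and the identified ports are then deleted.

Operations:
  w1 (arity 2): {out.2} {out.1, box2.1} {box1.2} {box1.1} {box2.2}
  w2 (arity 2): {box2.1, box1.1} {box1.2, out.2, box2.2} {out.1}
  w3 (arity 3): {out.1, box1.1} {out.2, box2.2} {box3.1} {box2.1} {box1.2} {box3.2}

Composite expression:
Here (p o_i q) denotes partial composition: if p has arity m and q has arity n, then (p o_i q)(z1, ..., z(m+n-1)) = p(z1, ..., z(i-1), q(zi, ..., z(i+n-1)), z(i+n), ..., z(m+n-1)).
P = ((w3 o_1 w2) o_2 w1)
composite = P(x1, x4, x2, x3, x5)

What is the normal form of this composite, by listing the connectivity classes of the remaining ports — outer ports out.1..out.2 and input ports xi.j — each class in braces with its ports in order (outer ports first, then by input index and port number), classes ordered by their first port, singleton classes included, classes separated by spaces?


{out.1} {out.2, x3.2} {x1.1, x2.1} {x1.2} {x2.2} {x3.1} {x4.1} {x4.2} {x5.1} {x5.2}

Treat the ports identified at w3 as solder joints: merge, then drop.
after w1, the pattern on (x4, x2) reads {out.1, x2.1} {out.2} {x2.2} {x4.1} {x4.2} (out.j = its outer ports)
after w2, the pattern on (x1, x4, x2) reads {out.1} {out.2, x1.2} {x1.1, x2.1} {x2.2} {x4.1} {x4.2} (out.j = its outer ports)
after w3, the pattern on (x1, x4, x2, x3, x5) reads {out.1} {out.2, x3.2} {x1.1, x2.1} {x1.2} {x2.2} {x3.1} {x4.1} {x4.2} {x5.1} {x5.2} (out.j = its outer ports)
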